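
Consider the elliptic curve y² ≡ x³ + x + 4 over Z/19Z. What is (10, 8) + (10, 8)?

(0, 2)

tangent at (10, 8): λ = (3·10² + 1)/(2·8) ≡ 16/16. 16⁻¹ ≡ 6 (mod 19), so λ ≡ 16·6 ≡ 1.
  x = λ² - 10 - 10 = 1 - 20 ≡ 0; y = λ·(10 - 0) - 8 ≡ 2. → (0, 2)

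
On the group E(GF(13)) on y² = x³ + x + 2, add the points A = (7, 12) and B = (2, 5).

(7, 1)

(7, 12) + (2, 5). λ = (5 - 12)/(2 - 7) ≡ 6/8 mod 13. 8⁻¹ ≡ 5 (mod 13), so λ ≡ 4.
  x = λ² - 7 - 2 = 16 - 9 ≡ 7; y = λ·(7 - 7) - 12 ≡ 1. → (7, 1)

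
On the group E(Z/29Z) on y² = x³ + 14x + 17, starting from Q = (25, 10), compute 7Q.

(7, 20)

Repeated addition: build up to 7Q.
2Q: tangent at (25, 10): λ = (3·25² + 14)/(2·10) ≡ 4/20. 20⁻¹ ≡ 16 (mod 29), so λ ≡ 4·16 ≡ 6.
  x = λ² - 25 - 25 = 36 - 50 ≡ 15; y = λ·(25 - 15) - 10 ≡ 21. → (15, 21)
3Q: (15, 21) + (25, 10). λ = (10 - 21)/(25 - 15) ≡ 18/10 mod 29. 10⁻¹ ≡ 3 (mod 29), so λ ≡ 25.
  x = λ² - 15 - 25 = 625 - 40 ≡ 5; y = λ·(15 - 5) - 21 ≡ 26. → (5, 26)
4Q: (5, 26) + (25, 10). λ = (10 - 26)/(25 - 5) ≡ 13/20 mod 29. 20⁻¹ ≡ 16 (mod 29), so λ ≡ 5.
  x = λ² - 5 - 25 = 25 - 30 ≡ 24; y = λ·(5 - 24) - 26 ≡ 24. → (24, 24)
5Q: (24, 24) + (25, 10). λ = (10 - 24)/(25 - 24) ≡ 15/1 mod 29. 1⁻¹ ≡ 1 (mod 29) since 1·1 = 1 ≡ 1, so λ ≡ 15.
  x = λ² - 24 - 25 = 225 - 49 ≡ 2; y = λ·(24 - 2) - 24 ≡ 16. → (2, 16)
6Q: (2, 16) + (25, 10). λ = (10 - 16)/(25 - 2) ≡ 23/23 mod 29. 23⁻¹ ≡ 24 (mod 29), so λ ≡ 1.
  x = λ² - 2 - 25 = 1 - 27 ≡ 3; y = λ·(2 - 3) - 16 ≡ 12. → (3, 12)
7Q: (3, 12) + (25, 10). λ = (10 - 12)/(25 - 3) ≡ 27/22 mod 29. 22⁻¹ ≡ 4 (mod 29), so λ ≡ 21.
  x = λ² - 3 - 25 = 441 - 28 ≡ 7; y = λ·(3 - 7) - 12 ≡ 20. → (7, 20)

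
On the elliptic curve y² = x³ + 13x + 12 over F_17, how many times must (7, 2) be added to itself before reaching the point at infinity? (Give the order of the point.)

10

2P: tangent at (7, 2): λ = (3·7² + 13)/(2·2) ≡ 7/4. 4⁻¹ ≡ 13 (mod 17), so λ ≡ 7·13 ≡ 6.
  x = λ² - 7 - 7 = 36 - 14 ≡ 5; y = λ·(7 - 5) - 2 ≡ 10. → (5, 10)
3P: (5, 10) + (7, 2). λ = (2 - 10)/(7 - 5) ≡ 9/2 mod 17. 2⁻¹ ≡ 9 (mod 17) since 2·9 = 18 ≡ 1, so λ ≡ 13.
  x = λ² - 5 - 7 = 169 - 12 ≡ 4; y = λ·(5 - 4) - 10 ≡ 3. → (4, 3)
4P: (4, 3) + (7, 2). λ = (2 - 3)/(7 - 4) ≡ 16/3 mod 17. 3⁻¹ ≡ 6 (mod 17) since 3·6 = 18 ≡ 1, so λ ≡ 11.
  x = λ² - 4 - 7 = 121 - 11 ≡ 8; y = λ·(4 - 8) - 3 ≡ 4. → (8, 4)
5P: (8, 4) + (7, 2). λ = (2 - 4)/(7 - 8) ≡ 15/16 mod 17. 16⁻¹ ≡ 16 (mod 17), so λ ≡ 2.
  x = λ² - 8 - 7 = 4 - 15 ≡ 6; y = λ·(8 - 6) - 4 ≡ 0. → (6, 0)
6P: (6, 0) + (7, 2). λ = (2 - 0)/(7 - 6) ≡ 2/1 mod 17. 1⁻¹ ≡ 1 (mod 17), so λ ≡ 2.
  x = λ² - 6 - 7 = 4 - 13 ≡ 8; y = λ·(6 - 8) - 0 ≡ 13. → (8, 13)
7P: (8, 13) + (7, 2). λ = (2 - 13)/(7 - 8) ≡ 6/16 mod 17. 16⁻¹ ≡ 16 (mod 17), so λ ≡ 11.
  x = λ² - 8 - 7 = 121 - 15 ≡ 4; y = λ·(8 - 4) - 13 ≡ 14. → (4, 14)
8P: (4, 14) + (7, 2). λ = (2 - 14)/(7 - 4) ≡ 5/3 mod 17. 3⁻¹ ≡ 6 (mod 17), so λ ≡ 13.
  x = λ² - 4 - 7 = 169 - 11 ≡ 5; y = λ·(4 - 5) - 14 ≡ 7. → (5, 7)
9P: (5, 7) + (7, 2). λ = (2 - 7)/(7 - 5) ≡ 12/2 mod 17. 2⁻¹ ≡ 9 (mod 17) since 2·9 = 18 ≡ 1, so λ ≡ 6.
  x = λ² - 5 - 7 = 36 - 12 ≡ 7; y = λ·(5 - 7) - 7 ≡ 15. → (7, 15)
10P: (7, 15) + (7, 2): same x and y₁ ≡ -y₂, so the sum is the point at infinity.
10P = the point at infinity, so the order is 10.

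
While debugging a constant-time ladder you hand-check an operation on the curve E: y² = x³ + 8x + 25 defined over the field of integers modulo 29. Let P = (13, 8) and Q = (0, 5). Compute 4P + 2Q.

First 4P:
Repeated addition: build up to 4P.
2P: tangent at (13, 8): λ = (3·13² + 8)/(2·8) ≡ 22/16. 16⁻¹ ≡ 20 (mod 29), so λ ≡ 22·20 ≡ 5.
  x = λ² - 13 - 13 = 25 - 26 ≡ 28; y = λ·(13 - 28) - 8 ≡ 4. → (28, 4)
3P: (28, 4) + (13, 8). λ = (8 - 4)/(13 - 28) ≡ 4/14 mod 29. 14⁻¹ ≡ 27 (mod 29) since 14·27 = 378 ≡ 1, so λ ≡ 21.
  x = λ² - 28 - 13 = 441 - 41 ≡ 23; y = λ·(28 - 23) - 4 ≡ 14. → (23, 14)
4P: (23, 14) + (13, 8). λ = (8 - 14)/(13 - 23) ≡ 23/19 mod 29. 19⁻¹ ≡ 26 (mod 29), so λ ≡ 18.
  x = λ² - 23 - 13 = 324 - 36 ≡ 27; y = λ·(23 - 27) - 14 ≡ 1. → (27, 1)
4P = (27, 1).
Next 2Q:
Repeated addition: build up to 2Q.
2Q: tangent at (0, 5): λ = (3·0² + 8)/(2·5) ≡ 8/10. 10⁻¹ ≡ 3 (mod 29), so λ ≡ 8·3 ≡ 24.
  x = λ² - 0 - 0 = 576 - 0 ≡ 25; y = λ·(0 - 25) - 5 ≡ 4. → (25, 4)
2Q = (25, 4).
Finally 4P + 2Q:
(27, 1) + (25, 4). λ = (4 - 1)/(25 - 27) ≡ 3/27 mod 29. 27⁻¹ ≡ 14 (mod 29), so λ ≡ 13.
  x = λ² - 27 - 25 = 169 - 52 ≡ 1; y = λ·(27 - 1) - 1 ≡ 18. → (1, 18)

(1, 18)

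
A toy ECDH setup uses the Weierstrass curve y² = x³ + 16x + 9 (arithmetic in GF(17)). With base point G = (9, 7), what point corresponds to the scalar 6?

O

Repeated addition: build up to 6G.
2G: tangent at (9, 7): λ = (3·9² + 16)/(2·7) ≡ 4/14. 14⁻¹ ≡ 11 (mod 17), so λ ≡ 4·11 ≡ 10.
  x = λ² - 9 - 9 = 100 - 18 ≡ 14; y = λ·(9 - 14) - 7 ≡ 11. → (14, 11)
3G: (14, 11) + (9, 7). λ = (7 - 11)/(9 - 14) ≡ 13/12 mod 17. 12⁻¹ ≡ 10 (mod 17), so λ ≡ 11.
  x = λ² - 14 - 9 = 121 - 23 ≡ 13; y = λ·(14 - 13) - 11 ≡ 0. → (13, 0)
4G: (13, 0) + (9, 7). λ = (7 - 0)/(9 - 13) ≡ 7/13 mod 17. 13⁻¹ ≡ 4 (mod 17), so λ ≡ 11.
  x = λ² - 13 - 9 = 121 - 22 ≡ 14; y = λ·(13 - 14) - 0 ≡ 6. → (14, 6)
5G: (14, 6) + (9, 7). λ = (7 - 6)/(9 - 14) ≡ 1/12 mod 17. 12⁻¹ ≡ 10 (mod 17) since 12·10 = 120 ≡ 1, so λ ≡ 10.
  x = λ² - 14 - 9 = 100 - 23 ≡ 9; y = λ·(14 - 9) - 6 ≡ 10. → (9, 10)
6G: (9, 10) + (9, 7): same x and y₁ ≡ -y₂, so the sum is ∞.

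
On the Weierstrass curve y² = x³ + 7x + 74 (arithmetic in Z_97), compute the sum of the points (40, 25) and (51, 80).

(31, 20)

(40, 25) + (51, 80). λ = (80 - 25)/(51 - 40) ≡ 55/11 mod 97. 11⁻¹ ≡ 53 (mod 97), so λ ≡ 5.
  x = λ² - 40 - 51 = 25 - 91 ≡ 31; y = λ·(40 - 31) - 25 ≡ 20. → (31, 20)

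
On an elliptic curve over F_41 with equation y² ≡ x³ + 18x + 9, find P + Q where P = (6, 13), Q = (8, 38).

(9, 11)

(6, 13) + (8, 38). λ = (38 - 13)/(8 - 6) ≡ 25/2 mod 41. 2⁻¹ ≡ 21 (mod 41), so λ ≡ 33.
  x = λ² - 6 - 8 = 1089 - 14 ≡ 9; y = λ·(6 - 9) - 13 ≡ 11. → (9, 11)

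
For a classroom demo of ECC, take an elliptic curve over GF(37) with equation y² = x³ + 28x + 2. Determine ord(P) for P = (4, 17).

2P: tangent at (4, 17): λ = (3·4² + 28)/(2·17) ≡ 2/34. 34⁻¹ ≡ 12 (mod 37) since 34·12 = 408 ≡ 1, so λ ≡ 2·12 ≡ 24.
  x = λ² - 4 - 4 = 576 - 8 ≡ 13; y = λ·(4 - 13) - 17 ≡ 26. → (13, 26)
3P: (13, 26) + (4, 17). λ = (17 - 26)/(4 - 13) ≡ 28/28 mod 37. 28⁻¹ ≡ 4 (mod 37) since 28·4 = 112 ≡ 1, so λ ≡ 1.
  x = λ² - 13 - 4 = 1 - 17 ≡ 21; y = λ·(13 - 21) - 26 ≡ 3. → (21, 3)
4P: (21, 3) + (4, 17). λ = (17 - 3)/(4 - 21) ≡ 14/20 mod 37. 20⁻¹ ≡ 13 (mod 37) since 20·13 = 260 ≡ 1, so λ ≡ 34.
  x = λ² - 21 - 4 = 1156 - 25 ≡ 21; y = λ·(21 - 21) - 3 ≡ 34. → (21, 34)
5P: (21, 34) + (4, 17). λ = (17 - 34)/(4 - 21) ≡ 20/20 mod 37. 20⁻¹ ≡ 13 (mod 37), so λ ≡ 1.
  x = λ² - 21 - 4 = 1 - 25 ≡ 13; y = λ·(21 - 13) - 34 ≡ 11. → (13, 11)
6P: (13, 11) + (4, 17). λ = (17 - 11)/(4 - 13) ≡ 6/28 mod 37. 28⁻¹ ≡ 4 (mod 37), so λ ≡ 24.
  x = λ² - 13 - 4 = 576 - 17 ≡ 4; y = λ·(13 - 4) - 11 ≡ 20. → (4, 20)
7P: (4, 20) + (4, 17): same x and y₁ ≡ -y₂, so the sum is the point at infinity.
7P = the point at infinity, so the order is 7.

7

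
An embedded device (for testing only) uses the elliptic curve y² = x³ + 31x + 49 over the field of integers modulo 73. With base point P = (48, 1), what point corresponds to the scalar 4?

O

Double-and-add on 4 = (100)₂. Start with P = (48, 1) for the leading 1-bit.
double: tangent at (48, 1): λ = (3·48² + 31)/(2·1) ≡ 8/2. 2⁻¹ ≡ 37 (mod 73) since 2·37 = 74 ≡ 1, so λ ≡ 8·37 ≡ 4.
  x = λ² - 48 - 48 = 16 - 96 ≡ 66; y = λ·(48 - 66) - 1 ≡ 0. → (66, 0)
double: (66, 0) + (66, 0): same x and y₁ ≡ -y₂, so the sum is ∞.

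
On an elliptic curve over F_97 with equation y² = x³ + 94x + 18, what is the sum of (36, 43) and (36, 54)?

The two points share x = 36 and their y-coordinates satisfy 43 + 54 ≡ 0 (mod 97), so they are inverses. Their sum is ∞.

O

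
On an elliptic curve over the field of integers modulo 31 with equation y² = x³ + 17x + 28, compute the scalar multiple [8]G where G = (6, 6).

(25, 12)

Double-and-add on 8 = (1000)₂. Start with G = (6, 6) for the leading 1-bit.
double: tangent at (6, 6): λ = (3·6² + 17)/(2·6) ≡ 1/12. 12⁻¹ ≡ 13 (mod 31) since 12·13 = 156 ≡ 1, so λ ≡ 1·13 ≡ 13.
  x = λ² - 6 - 6 = 169 - 12 ≡ 2; y = λ·(6 - 2) - 6 ≡ 15. → (2, 15)
double: tangent at (2, 15): λ = (3·2² + 17)/(2·15) ≡ 29/30. 30⁻¹ ≡ 30 (mod 31), so λ ≡ 29·30 ≡ 2.
  x = λ² - 2 - 2 = 4 - 4 ≡ 0; y = λ·(2 - 0) - 15 ≡ 20. → (0, 20)
double: tangent at (0, 20): λ = (3·0² + 17)/(2·20) ≡ 17/9. 9⁻¹ ≡ 7 (mod 31), so λ ≡ 17·7 ≡ 26.
  x = λ² - 0 - 0 = 676 - 0 ≡ 25; y = λ·(0 - 25) - 20 ≡ 12. → (25, 12)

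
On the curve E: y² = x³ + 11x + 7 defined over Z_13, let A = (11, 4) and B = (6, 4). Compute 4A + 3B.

First 4A:
Repeated addition: build up to 4A.
2A: tangent at (11, 4): λ = (3·11² + 11)/(2·4) ≡ 10/8. 8⁻¹ ≡ 5 (mod 13), so λ ≡ 10·5 ≡ 11.
  x = λ² - 11 - 11 = 121 - 22 ≡ 8; y = λ·(11 - 8) - 4 ≡ 3. → (8, 3)
3A: (8, 3) + (11, 4). λ = (4 - 3)/(11 - 8) ≡ 1/3 mod 13. 3⁻¹ ≡ 9 (mod 13), so λ ≡ 9.
  x = λ² - 8 - 11 = 81 - 19 ≡ 10; y = λ·(8 - 10) - 3 ≡ 5. → (10, 5)
4A: (10, 5) + (11, 4). λ = (4 - 5)/(11 - 10) ≡ 12/1 mod 13. 1⁻¹ ≡ 1 (mod 13), so λ ≡ 12.
  x = λ² - 10 - 11 = 144 - 21 ≡ 6; y = λ·(10 - 6) - 5 ≡ 4. → (6, 4)
4A = (6, 4).
Next 3B:
Repeated addition: build up to 3B.
2B: tangent at (6, 4): λ = (3·6² + 11)/(2·4) ≡ 2/8. 8⁻¹ ≡ 5 (mod 13), so λ ≡ 2·5 ≡ 10.
  x = λ² - 6 - 6 = 100 - 12 ≡ 10; y = λ·(6 - 10) - 4 ≡ 8. → (10, 8)
3B: (10, 8) + (6, 4). λ = (4 - 8)/(6 - 10) ≡ 9/9 mod 13. 9⁻¹ ≡ 3 (mod 13), so λ ≡ 1.
  x = λ² - 10 - 6 = 1 - 16 ≡ 11; y = λ·(10 - 11) - 8 ≡ 4. → (11, 4)
3B = (11, 4).
Finally 4A + 3B:
(6, 4) + (11, 4). λ = (4 - 4)/(11 - 6) ≡ 0/5 mod 13. 5⁻¹ ≡ 8 (mod 13) since 5·8 = 40 ≡ 1, so λ ≡ 0.
  x = λ² - 6 - 11 = 0 - 17 ≡ 9; y = λ·(6 - 9) - 4 ≡ 9. → (9, 9)

(9, 9)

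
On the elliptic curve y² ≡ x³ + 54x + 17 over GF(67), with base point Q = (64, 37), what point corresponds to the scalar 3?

Repeated addition: build up to 3Q.
2Q: tangent at (64, 37): λ = (3·64² + 54)/(2·37) ≡ 14/7. 7⁻¹ ≡ 48 (mod 67), so λ ≡ 14·48 ≡ 2.
  x = λ² - 64 - 64 = 4 - 128 ≡ 10; y = λ·(64 - 10) - 37 ≡ 4. → (10, 4)
3Q: (10, 4) + (64, 37). λ = (37 - 4)/(64 - 10) ≡ 33/54 mod 67. 54⁻¹ ≡ 36 (mod 67) since 54·36 = 1944 ≡ 1, so λ ≡ 49.
  x = λ² - 10 - 64 = 2401 - 74 ≡ 49; y = λ·(10 - 49) - 4 ≡ 28. → (49, 28)

(49, 28)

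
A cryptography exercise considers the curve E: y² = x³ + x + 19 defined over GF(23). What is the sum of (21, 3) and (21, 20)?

The two points share x = 21 and their y-coordinates satisfy 3 + 20 ≡ 0 (mod 23), so they are inverses. Their sum is 𝒪.

O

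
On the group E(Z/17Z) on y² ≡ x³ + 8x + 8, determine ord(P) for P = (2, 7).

2P: tangent at (2, 7): λ = (3·2² + 8)/(2·7) ≡ 3/14. 14⁻¹ ≡ 11 (mod 17) since 14·11 = 154 ≡ 1, so λ ≡ 3·11 ≡ 16.
  x = λ² - 2 - 2 = 256 - 4 ≡ 14; y = λ·(2 - 14) - 7 ≡ 5. → (14, 5)
3P: (14, 5) + (2, 7). λ = (7 - 5)/(2 - 14) ≡ 2/5 mod 17. 5⁻¹ ≡ 7 (mod 17) since 5·7 = 35 ≡ 1, so λ ≡ 14.
  x = λ² - 14 - 2 = 196 - 16 ≡ 10; y = λ·(14 - 10) - 5 ≡ 0. → (10, 0)
4P: (10, 0) + (2, 7). λ = (7 - 0)/(2 - 10) ≡ 7/9 mod 17. 9⁻¹ ≡ 2 (mod 17) since 9·2 = 18 ≡ 1, so λ ≡ 14.
  x = λ² - 10 - 2 = 196 - 12 ≡ 14; y = λ·(10 - 14) - 0 ≡ 12. → (14, 12)
5P: (14, 12) + (2, 7). λ = (7 - 12)/(2 - 14) ≡ 12/5 mod 17. 5⁻¹ ≡ 7 (mod 17) since 5·7 = 35 ≡ 1, so λ ≡ 16.
  x = λ² - 14 - 2 = 256 - 16 ≡ 2; y = λ·(14 - 2) - 12 ≡ 10. → (2, 10)
6P: (2, 10) + (2, 7): same x and y₁ ≡ -y₂, so the sum is the point at infinity.
6P = the point at infinity, so the order is 6.

6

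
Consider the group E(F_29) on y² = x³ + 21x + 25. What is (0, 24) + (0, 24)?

tangent at (0, 24): λ = (3·0² + 21)/(2·24) ≡ 21/19. 19⁻¹ ≡ 26 (mod 29), so λ ≡ 21·26 ≡ 24.
  x = λ² - 0 - 0 = 576 - 0 ≡ 25; y = λ·(0 - 25) - 24 ≡ 14. → (25, 14)

(25, 14)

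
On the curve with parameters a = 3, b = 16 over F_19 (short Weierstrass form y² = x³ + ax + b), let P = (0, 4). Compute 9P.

Repeated addition: build up to 9P.
2P: tangent at (0, 4): λ = (3·0² + 3)/(2·4) ≡ 3/8. 8⁻¹ ≡ 12 (mod 19), so λ ≡ 3·12 ≡ 17.
  x = λ² - 0 - 0 = 289 - 0 ≡ 4; y = λ·(0 - 4) - 4 ≡ 4. → (4, 4)
3P: (4, 4) + (0, 4). λ = (4 - 4)/(0 - 4) ≡ 0/15 mod 19. 15⁻¹ ≡ 14 (mod 19) since 15·14 = 210 ≡ 1, so λ ≡ 0.
  x = λ² - 4 - 0 = 0 - 4 ≡ 15; y = λ·(4 - 15) - 4 ≡ 15. → (15, 15)
4P: (15, 15) + (0, 4). λ = (4 - 15)/(0 - 15) ≡ 8/4 mod 19. 4⁻¹ ≡ 5 (mod 19), so λ ≡ 2.
  x = λ² - 15 - 0 = 4 - 15 ≡ 8; y = λ·(15 - 8) - 15 ≡ 18. → (8, 18)
5P: (8, 18) + (0, 4). λ = (4 - 18)/(0 - 8) ≡ 5/11 mod 19. 11⁻¹ ≡ 7 (mod 19), so λ ≡ 16.
  x = λ² - 8 - 0 = 256 - 8 ≡ 1; y = λ·(8 - 1) - 18 ≡ 18. → (1, 18)
6P: (1, 18) + (0, 4). λ = (4 - 18)/(0 - 1) ≡ 5/18 mod 19. 18⁻¹ ≡ 18 (mod 19), so λ ≡ 14.
  x = λ² - 1 - 0 = 196 - 1 ≡ 5; y = λ·(1 - 5) - 18 ≡ 2. → (5, 2)
7P: (5, 2) + (0, 4). λ = (4 - 2)/(0 - 5) ≡ 2/14 mod 19. 14⁻¹ ≡ 15 (mod 19), so λ ≡ 11.
  x = λ² - 5 - 0 = 121 - 5 ≡ 2; y = λ·(5 - 2) - 2 ≡ 12. → (2, 12)
8P: (2, 12) + (0, 4). λ = (4 - 12)/(0 - 2) ≡ 11/17 mod 19. 17⁻¹ ≡ 9 (mod 19), so λ ≡ 4.
  x = λ² - 2 - 0 = 16 - 2 ≡ 14; y = λ·(2 - 14) - 12 ≡ 16. → (14, 16)
9P: (14, 16) + (0, 4). λ = (4 - 16)/(0 - 14) ≡ 7/5 mod 19. 5⁻¹ ≡ 4 (mod 19), so λ ≡ 9.
  x = λ² - 14 - 0 = 81 - 14 ≡ 10; y = λ·(14 - 10) - 16 ≡ 1. → (10, 1)

(10, 1)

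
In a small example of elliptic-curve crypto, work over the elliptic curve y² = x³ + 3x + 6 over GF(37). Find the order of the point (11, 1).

2P: tangent at (11, 1): λ = (3·11² + 3)/(2·1) ≡ 33/2. 2⁻¹ ≡ 19 (mod 37) since 2·19 = 38 ≡ 1, so λ ≡ 33·19 ≡ 35.
  x = λ² - 11 - 11 = 1225 - 22 ≡ 19; y = λ·(11 - 19) - 1 ≡ 15. → (19, 15)
3P: (19, 15) + (11, 1). λ = (1 - 15)/(11 - 19) ≡ 23/29 mod 37. 29⁻¹ ≡ 23 (mod 37) since 29·23 = 667 ≡ 1, so λ ≡ 11.
  x = λ² - 19 - 11 = 121 - 30 ≡ 17; y = λ·(19 - 17) - 15 ≡ 7. → (17, 7)
4P: (17, 7) + (11, 1). λ = (1 - 7)/(11 - 17) ≡ 31/31 mod 37. 31⁻¹ ≡ 6 (mod 37), so λ ≡ 1.
  x = λ² - 17 - 11 = 1 - 28 ≡ 10; y = λ·(17 - 10) - 7 ≡ 0. → (10, 0)
5P: (10, 0) + (11, 1). λ = (1 - 0)/(11 - 10) ≡ 1/1 mod 37. 1⁻¹ ≡ 1 (mod 37) since 1·1 = 1 ≡ 1, so λ ≡ 1.
  x = λ² - 10 - 11 = 1 - 21 ≡ 17; y = λ·(10 - 17) - 0 ≡ 30. → (17, 30)
6P: (17, 30) + (11, 1). λ = (1 - 30)/(11 - 17) ≡ 8/31 mod 37. 31⁻¹ ≡ 6 (mod 37), so λ ≡ 11.
  x = λ² - 17 - 11 = 121 - 28 ≡ 19; y = λ·(17 - 19) - 30 ≡ 22. → (19, 22)
7P: (19, 22) + (11, 1). λ = (1 - 22)/(11 - 19) ≡ 16/29 mod 37. 29⁻¹ ≡ 23 (mod 37), so λ ≡ 35.
  x = λ² - 19 - 11 = 1225 - 30 ≡ 11; y = λ·(19 - 11) - 22 ≡ 36. → (11, 36)
8P: (11, 36) + (11, 1): same x and y₁ ≡ -y₂, so the sum is ∞.
8P = ∞, so the order is 8.

8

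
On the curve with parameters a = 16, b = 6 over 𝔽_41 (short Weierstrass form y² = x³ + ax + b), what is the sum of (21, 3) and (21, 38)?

The two points share x = 21 and their y-coordinates satisfy 3 + 38 ≡ 0 (mod 41), so they are inverses. Their sum is 𝒪.

O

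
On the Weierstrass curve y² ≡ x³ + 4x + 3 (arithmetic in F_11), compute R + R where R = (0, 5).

(5, 4)

tangent at (0, 5): λ = (3·0² + 4)/(2·5) ≡ 4/10. 10⁻¹ ≡ 10 (mod 11), so λ ≡ 4·10 ≡ 7.
  x = λ² - 0 - 0 = 49 - 0 ≡ 5; y = λ·(0 - 5) - 5 ≡ 4. → (5, 4)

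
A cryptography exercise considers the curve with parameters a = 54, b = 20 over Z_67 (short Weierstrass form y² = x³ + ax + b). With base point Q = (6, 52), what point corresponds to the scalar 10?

Repeated addition: build up to 10Q.
2Q: tangent at (6, 52): λ = (3·6² + 54)/(2·52) ≡ 28/37. 37⁻¹ ≡ 29 (mod 67), so λ ≡ 28·29 ≡ 8.
  x = λ² - 6 - 6 = 64 - 12 ≡ 52; y = λ·(6 - 52) - 52 ≡ 49. → (52, 49)
3Q: (52, 49) + (6, 52). λ = (52 - 49)/(6 - 52) ≡ 3/21 mod 67. 21⁻¹ ≡ 16 (mod 67), so λ ≡ 48.
  x = λ² - 52 - 6 = 2304 - 58 ≡ 35; y = λ·(52 - 35) - 49 ≡ 30. → (35, 30)
4Q: (35, 30) + (6, 52). λ = (52 - 30)/(6 - 35) ≡ 22/38 mod 67. 38⁻¹ ≡ 30 (mod 67), so λ ≡ 57.
  x = λ² - 35 - 6 = 3249 - 41 ≡ 59; y = λ·(35 - 59) - 30 ≡ 9. → (59, 9)
5Q: (59, 9) + (6, 52). λ = (52 - 9)/(6 - 59) ≡ 43/14 mod 67. 14⁻¹ ≡ 24 (mod 67) since 14·24 = 336 ≡ 1, so λ ≡ 27.
  x = λ² - 59 - 6 = 729 - 65 ≡ 61; y = λ·(59 - 61) - 9 ≡ 4. → (61, 4)
6Q: (61, 4) + (6, 52). λ = (52 - 4)/(6 - 61) ≡ 48/12 mod 67. 12⁻¹ ≡ 28 (mod 67), so λ ≡ 4.
  x = λ² - 61 - 6 = 16 - 67 ≡ 16; y = λ·(61 - 16) - 4 ≡ 42. → (16, 42)
7Q: (16, 42) + (6, 52). λ = (52 - 42)/(6 - 16) ≡ 10/57 mod 67. 57⁻¹ ≡ 20 (mod 67), so λ ≡ 66.
  x = λ² - 16 - 6 = 4356 - 22 ≡ 46; y = λ·(16 - 46) - 42 ≡ 55. → (46, 55)
8Q: (46, 55) + (6, 52). λ = (52 - 55)/(6 - 46) ≡ 64/27 mod 67. 27⁻¹ ≡ 5 (mod 67) since 27·5 = 135 ≡ 1, so λ ≡ 52.
  x = λ² - 46 - 6 = 2704 - 52 ≡ 39; y = λ·(46 - 39) - 55 ≡ 41. → (39, 41)
9Q: (39, 41) + (6, 52). λ = (52 - 41)/(6 - 39) ≡ 11/34 mod 67. 34⁻¹ ≡ 2 (mod 67), so λ ≡ 22.
  x = λ² - 39 - 6 = 484 - 45 ≡ 37; y = λ·(39 - 37) - 41 ≡ 3. → (37, 3)
10Q: (37, 3) + (6, 52). λ = (52 - 3)/(6 - 37) ≡ 49/36 mod 67. 36⁻¹ ≡ 54 (mod 67) since 36·54 = 1944 ≡ 1, so λ ≡ 33.
  x = λ² - 37 - 6 = 1089 - 43 ≡ 41; y = λ·(37 - 41) - 3 ≡ 66. → (41, 66)

(41, 66)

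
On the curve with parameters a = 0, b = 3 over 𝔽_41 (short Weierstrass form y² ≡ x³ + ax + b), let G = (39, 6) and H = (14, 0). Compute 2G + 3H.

First 2G:
Repeated addition: build up to 2G.
2G: tangent at (39, 6): λ = (3·39² + 0)/(2·6) ≡ 12/12. 12⁻¹ ≡ 24 (mod 41), so λ ≡ 12·24 ≡ 1.
  x = λ² - 39 - 39 = 1 - 78 ≡ 5; y = λ·(39 - 5) - 6 ≡ 28. → (5, 28)
2G = (5, 28).
Next 3H:
Repeated addition: build up to 3H.
2H: (14, 0) + (14, 0): same x and y₁ ≡ -y₂, so the sum is 𝒪.
3H: 𝒪 + (14, 0) = (14, 0) (identity).
3H = (14, 0).
Finally 2G + 3H:
(5, 28) + (14, 0). λ = (0 - 28)/(14 - 5) ≡ 13/9 mod 41. 9⁻¹ ≡ 32 (mod 41), so λ ≡ 6.
  x = λ² - 5 - 14 = 36 - 19 ≡ 17; y = λ·(5 - 17) - 28 ≡ 23. → (17, 23)

(17, 23)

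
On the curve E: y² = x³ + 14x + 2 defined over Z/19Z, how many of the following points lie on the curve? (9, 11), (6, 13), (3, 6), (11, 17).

(9, 11): 11² ≡ 7, rhs ≡ 2 → off.
(6, 13): 13² ≡ 17, rhs ≡ 17 → on.
(3, 6): 6² ≡ 17, rhs ≡ 14 → off.
(11, 17): 17² ≡ 4, rhs ≡ 5 → off.

1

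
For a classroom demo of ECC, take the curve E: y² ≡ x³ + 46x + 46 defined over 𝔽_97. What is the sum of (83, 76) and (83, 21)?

The two points share x = 83 and their y-coordinates satisfy 76 + 21 ≡ 0 (mod 97), so they are inverses. Their sum is ∞.

O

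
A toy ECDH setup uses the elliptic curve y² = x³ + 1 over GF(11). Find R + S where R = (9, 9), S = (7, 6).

(0, 10)

(9, 9) + (7, 6). λ = (6 - 9)/(7 - 9) ≡ 8/9 mod 11. 9⁻¹ ≡ 5 (mod 11), so λ ≡ 7.
  x = λ² - 9 - 7 = 49 - 16 ≡ 0; y = λ·(9 - 0) - 9 ≡ 10. → (0, 10)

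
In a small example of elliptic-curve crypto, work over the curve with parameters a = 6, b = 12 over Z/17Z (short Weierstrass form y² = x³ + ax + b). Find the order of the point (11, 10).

2P: tangent at (11, 10): λ = (3·11² + 6)/(2·10) ≡ 12/3. 3⁻¹ ≡ 6 (mod 17) since 3·6 = 18 ≡ 1, so λ ≡ 12·6 ≡ 4.
  x = λ² - 11 - 11 = 16 - 22 ≡ 11; y = λ·(11 - 11) - 10 ≡ 7. → (11, 7)
3P: (11, 7) + (11, 10): same x and y₁ ≡ -y₂, so the sum is O.
3P = O, so the order is 3.

3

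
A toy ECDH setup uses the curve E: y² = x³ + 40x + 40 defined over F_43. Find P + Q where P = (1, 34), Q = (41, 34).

(1, 34) + (41, 34). λ = (34 - 34)/(41 - 1) ≡ 0/40 mod 43. 40⁻¹ ≡ 14 (mod 43), so λ ≡ 0.
  x = λ² - 1 - 41 = 0 - 42 ≡ 1; y = λ·(1 - 1) - 34 ≡ 9. → (1, 9)

(1, 9)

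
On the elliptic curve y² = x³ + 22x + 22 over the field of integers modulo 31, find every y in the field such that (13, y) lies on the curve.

5, 26

x³ + 22x + 22 = 2505 ≡ 25 (mod 31).
Square roots of 25 mod 31: 5 and 26 (since 5² = 25 ≡ 25).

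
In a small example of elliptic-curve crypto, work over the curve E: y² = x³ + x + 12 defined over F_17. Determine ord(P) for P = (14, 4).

2P: tangent at (14, 4): λ = (3·14² + 1)/(2·4) ≡ 11/8. 8⁻¹ ≡ 15 (mod 17) since 8·15 = 120 ≡ 1, so λ ≡ 11·15 ≡ 12.
  x = λ² - 14 - 14 = 144 - 28 ≡ 14; y = λ·(14 - 14) - 4 ≡ 13. → (14, 13)
3P: (14, 13) + (14, 4): same x and y₁ ≡ -y₂, so the sum is ∞.
3P = ∞, so the order is 3.

3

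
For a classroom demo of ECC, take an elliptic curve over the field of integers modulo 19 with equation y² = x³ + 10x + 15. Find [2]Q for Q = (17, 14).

(2, 10)

tangent at (17, 14): λ = (3·17² + 10)/(2·14) ≡ 3/9. 9⁻¹ ≡ 17 (mod 19) since 9·17 = 153 ≡ 1, so λ ≡ 3·17 ≡ 13.
  x = λ² - 17 - 17 = 169 - 34 ≡ 2; y = λ·(17 - 2) - 14 ≡ 10. → (2, 10)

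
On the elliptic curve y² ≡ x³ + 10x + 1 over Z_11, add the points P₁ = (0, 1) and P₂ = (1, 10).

(0, 1) + (1, 10). λ = (10 - 1)/(1 - 0) ≡ 9/1 mod 11. 1⁻¹ ≡ 1 (mod 11), so λ ≡ 9.
  x = λ² - 0 - 1 = 81 - 1 ≡ 3; y = λ·(0 - 3) - 1 ≡ 5. → (3, 5)

(3, 5)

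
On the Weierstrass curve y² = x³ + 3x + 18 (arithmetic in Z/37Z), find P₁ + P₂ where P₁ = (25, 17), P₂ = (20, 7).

(25, 17) + (20, 7). λ = (7 - 17)/(20 - 25) ≡ 27/32 mod 37. 32⁻¹ ≡ 22 (mod 37), so λ ≡ 2.
  x = λ² - 25 - 20 = 4 - 45 ≡ 33; y = λ·(25 - 33) - 17 ≡ 4. → (33, 4)

(33, 4)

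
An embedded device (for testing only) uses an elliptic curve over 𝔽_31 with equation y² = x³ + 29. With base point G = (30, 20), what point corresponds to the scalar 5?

Repeated addition: build up to 5G.
2G: tangent at (30, 20): λ = (3·30² + 0)/(2·20) ≡ 3/9. 9⁻¹ ≡ 7 (mod 31) since 9·7 = 63 ≡ 1, so λ ≡ 3·7 ≡ 21.
  x = λ² - 30 - 30 = 441 - 60 ≡ 9; y = λ·(30 - 9) - 20 ≡ 18. → (9, 18)
3G: (9, 18) + (30, 20). λ = (20 - 18)/(30 - 9) ≡ 2/21 mod 31. 21⁻¹ ≡ 3 (mod 31) since 21·3 = 63 ≡ 1, so λ ≡ 6.
  x = λ² - 9 - 30 = 36 - 39 ≡ 28; y = λ·(9 - 28) - 18 ≡ 23. → (28, 23)
4G: (28, 23) + (30, 20). λ = (20 - 23)/(30 - 28) ≡ 28/2 mod 31. 2⁻¹ ≡ 16 (mod 31) since 2·16 = 32 ≡ 1, so λ ≡ 14.
  x = λ² - 28 - 30 = 196 - 58 ≡ 14; y = λ·(28 - 14) - 23 ≡ 18. → (14, 18)
5G: (14, 18) + (30, 20). λ = (20 - 18)/(30 - 14) ≡ 2/16 mod 31. 16⁻¹ ≡ 2 (mod 31), so λ ≡ 4.
  x = λ² - 14 - 30 = 16 - 44 ≡ 3; y = λ·(14 - 3) - 18 ≡ 26. → (3, 26)

(3, 26)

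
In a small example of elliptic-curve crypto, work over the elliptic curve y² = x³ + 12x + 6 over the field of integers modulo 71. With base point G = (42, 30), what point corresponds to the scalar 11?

(12, 48)

Double-and-add on 11 = (1011)₂. Start with G = (42, 30) for the leading 1-bit.
double: tangent at (42, 30): λ = (3·42² + 12)/(2·30) ≡ 50/60. 60⁻¹ ≡ 58 (mod 71), so λ ≡ 50·58 ≡ 60.
  x = λ² - 42 - 42 = 3600 - 84 ≡ 37; y = λ·(42 - 37) - 30 ≡ 57. → (37, 57)
double: tangent at (37, 57): λ = (3·37² + 12)/(2·57) ≡ 1/43. 43⁻¹ ≡ 38 (mod 71), so λ ≡ 1·38 ≡ 38.
  x = λ² - 37 - 37 = 1444 - 74 ≡ 21; y = λ·(37 - 21) - 57 ≡ 54. → (21, 54)
add G: (21, 54) + (42, 30). λ = (30 - 54)/(42 - 21) ≡ 47/21 mod 71. 21⁻¹ ≡ 44 (mod 71), so λ ≡ 9.
  x = λ² - 21 - 42 = 81 - 63 ≡ 18; y = λ·(21 - 18) - 54 ≡ 44. → (18, 44)
double: tangent at (18, 44): λ = (3·18² + 12)/(2·44) ≡ 61/17. 17⁻¹ ≡ 46 (mod 71), so λ ≡ 61·46 ≡ 37.
  x = λ² - 18 - 18 = 1369 - 36 ≡ 55; y = λ·(18 - 55) - 44 ≡ 7. → (55, 7)
add G: (55, 7) + (42, 30). λ = (30 - 7)/(42 - 55) ≡ 23/58 mod 71. 58⁻¹ ≡ 60 (mod 71) since 58·60 = 3480 ≡ 1, so λ ≡ 31.
  x = λ² - 55 - 42 = 961 - 97 ≡ 12; y = λ·(55 - 12) - 7 ≡ 48. → (12, 48)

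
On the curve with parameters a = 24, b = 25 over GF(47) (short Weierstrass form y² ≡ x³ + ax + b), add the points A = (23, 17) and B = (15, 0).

(26, 6)

(23, 17) + (15, 0). λ = (0 - 17)/(15 - 23) ≡ 30/39 mod 47. 39⁻¹ ≡ 41 (mod 47), so λ ≡ 8.
  x = λ² - 23 - 15 = 64 - 38 ≡ 26; y = λ·(23 - 26) - 17 ≡ 6. → (26, 6)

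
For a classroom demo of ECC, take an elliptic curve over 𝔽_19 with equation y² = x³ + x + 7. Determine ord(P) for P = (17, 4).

2P: tangent at (17, 4): λ = (3·17² + 1)/(2·4) ≡ 13/8. 8⁻¹ ≡ 12 (mod 19), so λ ≡ 13·12 ≡ 4.
  x = λ² - 17 - 17 = 16 - 34 ≡ 1; y = λ·(17 - 1) - 4 ≡ 3. → (1, 3)
3P: (1, 3) + (17, 4). λ = (4 - 3)/(17 - 1) ≡ 1/16 mod 19. 16⁻¹ ≡ 6 (mod 19), so λ ≡ 6.
  x = λ² - 1 - 17 = 36 - 18 ≡ 18; y = λ·(1 - 18) - 3 ≡ 9. → (18, 9)
4P: (18, 9) + (17, 4). λ = (4 - 9)/(17 - 18) ≡ 14/18 mod 19. 18⁻¹ ≡ 18 (mod 19), so λ ≡ 5.
  x = λ² - 18 - 17 = 25 - 35 ≡ 9; y = λ·(18 - 9) - 9 ≡ 17. → (9, 17)
5P: (9, 17) + (17, 4). λ = (4 - 17)/(17 - 9) ≡ 6/8 mod 19. 8⁻¹ ≡ 12 (mod 19), so λ ≡ 15.
  x = λ² - 9 - 17 = 225 - 26 ≡ 9; y = λ·(9 - 9) - 17 ≡ 2. → (9, 2)
6P: (9, 2) + (17, 4). λ = (4 - 2)/(17 - 9) ≡ 2/8 mod 19. 8⁻¹ ≡ 12 (mod 19) since 8·12 = 96 ≡ 1, so λ ≡ 5.
  x = λ² - 9 - 17 = 25 - 26 ≡ 18; y = λ·(9 - 18) - 2 ≡ 10. → (18, 10)
7P: (18, 10) + (17, 4). λ = (4 - 10)/(17 - 18) ≡ 13/18 mod 19. 18⁻¹ ≡ 18 (mod 19) since 18·18 = 324 ≡ 1, so λ ≡ 6.
  x = λ² - 18 - 17 = 36 - 35 ≡ 1; y = λ·(18 - 1) - 10 ≡ 16. → (1, 16)
8P: (1, 16) + (17, 4). λ = (4 - 16)/(17 - 1) ≡ 7/16 mod 19. 16⁻¹ ≡ 6 (mod 19), so λ ≡ 4.
  x = λ² - 1 - 17 = 16 - 18 ≡ 17; y = λ·(1 - 17) - 16 ≡ 15. → (17, 15)
9P: (17, 15) + (17, 4): same x and y₁ ≡ -y₂, so the sum is 𝒪.
9P = 𝒪, so the order is 9.

9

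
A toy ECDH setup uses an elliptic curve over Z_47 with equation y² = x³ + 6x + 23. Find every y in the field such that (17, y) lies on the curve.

x³ + 6x + 23 = 5038 ≡ 9 (mod 47).
Square roots of 9 mod 47: 3 and 44 (since 3² = 9 ≡ 9).

3, 44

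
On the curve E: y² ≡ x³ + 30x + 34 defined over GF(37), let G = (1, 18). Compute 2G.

tangent at (1, 18): λ = (3·1² + 30)/(2·18) ≡ 33/36. 36⁻¹ ≡ 36 (mod 37), so λ ≡ 33·36 ≡ 4.
  x = λ² - 1 - 1 = 16 - 2 ≡ 14; y = λ·(1 - 14) - 18 ≡ 4. → (14, 4)

(14, 4)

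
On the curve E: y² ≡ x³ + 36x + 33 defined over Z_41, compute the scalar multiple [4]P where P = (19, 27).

(12, 15)

Double-and-add on 4 = (100)₂. Start with P = (19, 27) for the leading 1-bit.
double: tangent at (19, 27): λ = (3·19² + 36)/(2·27) ≡ 12/13. 13⁻¹ ≡ 19 (mod 41), so λ ≡ 12·19 ≡ 23.
  x = λ² - 19 - 19 = 529 - 38 ≡ 40; y = λ·(19 - 40) - 27 ≡ 23. → (40, 23)
double: tangent at (40, 23): λ = (3·40² + 36)/(2·23) ≡ 39/5. 5⁻¹ ≡ 33 (mod 41), so λ ≡ 39·33 ≡ 16.
  x = λ² - 40 - 40 = 256 - 80 ≡ 12; y = λ·(40 - 12) - 23 ≡ 15. → (12, 15)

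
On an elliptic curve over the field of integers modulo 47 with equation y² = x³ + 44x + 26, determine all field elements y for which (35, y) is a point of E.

x³ + 44x + 26 = 44441 ≡ 26 (mod 47).
26 is a non-residue mod 47; no y exists.

none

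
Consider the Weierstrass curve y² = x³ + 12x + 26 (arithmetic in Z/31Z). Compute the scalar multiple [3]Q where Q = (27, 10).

(19, 13)

Repeated addition: build up to 3Q.
2Q: tangent at (27, 10): λ = (3·27² + 12)/(2·10) ≡ 29/20. 20⁻¹ ≡ 14 (mod 31) since 20·14 = 280 ≡ 1, so λ ≡ 29·14 ≡ 3.
  x = λ² - 27 - 27 = 9 - 54 ≡ 17; y = λ·(27 - 17) - 10 ≡ 20. → (17, 20)
3Q: (17, 20) + (27, 10). λ = (10 - 20)/(27 - 17) ≡ 21/10 mod 31. 10⁻¹ ≡ 28 (mod 31) since 10·28 = 280 ≡ 1, so λ ≡ 30.
  x = λ² - 17 - 27 = 900 - 44 ≡ 19; y = λ·(17 - 19) - 20 ≡ 13. → (19, 13)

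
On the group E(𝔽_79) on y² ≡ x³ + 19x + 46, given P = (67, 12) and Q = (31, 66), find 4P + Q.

(54, 46)

First 4P:
Repeated addition: build up to 4P.
2P: tangent at (67, 12): λ = (3·67² + 19)/(2·12) ≡ 56/24. 24⁻¹ ≡ 56 (mod 79) since 24·56 = 1344 ≡ 1, so λ ≡ 56·56 ≡ 55.
  x = λ² - 67 - 67 = 3025 - 134 ≡ 47; y = λ·(67 - 47) - 12 ≡ 61. → (47, 61)
3P: (47, 61) + (67, 12). λ = (12 - 61)/(67 - 47) ≡ 30/20 mod 79. 20⁻¹ ≡ 4 (mod 79), so λ ≡ 41.
  x = λ² - 47 - 67 = 1681 - 114 ≡ 66; y = λ·(47 - 66) - 61 ≡ 29. → (66, 29)
4P: (66, 29) + (67, 12). λ = (12 - 29)/(67 - 66) ≡ 62/1 mod 79. 1⁻¹ ≡ 1 (mod 79) since 1·1 = 1 ≡ 1, so λ ≡ 62.
  x = λ² - 66 - 67 = 3844 - 133 ≡ 77; y = λ·(66 - 77) - 29 ≡ 0. → (77, 0)
4P = (77, 0).
Finally 4P + Q:
(77, 0) + (31, 66). λ = (66 - 0)/(31 - 77) ≡ 66/33 mod 79. 33⁻¹ ≡ 12 (mod 79), so λ ≡ 2.
  x = λ² - 77 - 31 = 4 - 108 ≡ 54; y = λ·(77 - 54) - 0 ≡ 46. → (54, 46)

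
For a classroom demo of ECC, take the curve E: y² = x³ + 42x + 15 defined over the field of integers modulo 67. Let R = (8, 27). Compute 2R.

(40, 13)

tangent at (8, 27): λ = (3·8² + 42)/(2·27) ≡ 33/54. 54⁻¹ ≡ 36 (mod 67) since 54·36 = 1944 ≡ 1, so λ ≡ 33·36 ≡ 49.
  x = λ² - 8 - 8 = 2401 - 16 ≡ 40; y = λ·(8 - 40) - 27 ≡ 13. → (40, 13)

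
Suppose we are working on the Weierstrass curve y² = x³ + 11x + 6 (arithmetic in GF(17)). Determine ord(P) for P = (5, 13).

10

2P: tangent at (5, 13): λ = (3·5² + 11)/(2·13) ≡ 1/9. 9⁻¹ ≡ 2 (mod 17), so λ ≡ 1·2 ≡ 2.
  x = λ² - 5 - 5 = 4 - 10 ≡ 11; y = λ·(5 - 11) - 13 ≡ 9. → (11, 9)
3P: (11, 9) + (5, 13). λ = (13 - 9)/(5 - 11) ≡ 4/11 mod 17. 11⁻¹ ≡ 14 (mod 17) since 11·14 = 154 ≡ 1, so λ ≡ 5.
  x = λ² - 11 - 5 = 25 - 16 ≡ 9; y = λ·(11 - 9) - 9 ≡ 1. → (9, 1)
4P: (9, 1) + (5, 13). λ = (13 - 1)/(5 - 9) ≡ 12/13 mod 17. 13⁻¹ ≡ 4 (mod 17) since 13·4 = 52 ≡ 1, so λ ≡ 14.
  x = λ² - 9 - 5 = 196 - 14 ≡ 12; y = λ·(9 - 12) - 1 ≡ 8. → (12, 8)
5P: (12, 8) + (5, 13). λ = (13 - 8)/(5 - 12) ≡ 5/10 mod 17. 10⁻¹ ≡ 12 (mod 17) since 10·12 = 120 ≡ 1, so λ ≡ 9.
  x = λ² - 12 - 5 = 81 - 17 ≡ 13; y = λ·(12 - 13) - 8 ≡ 0. → (13, 0)
6P: (13, 0) + (5, 13). λ = (13 - 0)/(5 - 13) ≡ 13/9 mod 17. 9⁻¹ ≡ 2 (mod 17), so λ ≡ 9.
  x = λ² - 13 - 5 = 81 - 18 ≡ 12; y = λ·(13 - 12) - 0 ≡ 9. → (12, 9)
7P: (12, 9) + (5, 13). λ = (13 - 9)/(5 - 12) ≡ 4/10 mod 17. 10⁻¹ ≡ 12 (mod 17), so λ ≡ 14.
  x = λ² - 12 - 5 = 196 - 17 ≡ 9; y = λ·(12 - 9) - 9 ≡ 16. → (9, 16)
8P: (9, 16) + (5, 13). λ = (13 - 16)/(5 - 9) ≡ 14/13 mod 17. 13⁻¹ ≡ 4 (mod 17), so λ ≡ 5.
  x = λ² - 9 - 5 = 25 - 14 ≡ 11; y = λ·(9 - 11) - 16 ≡ 8. → (11, 8)
9P: (11, 8) + (5, 13). λ = (13 - 8)/(5 - 11) ≡ 5/11 mod 17. 11⁻¹ ≡ 14 (mod 17), so λ ≡ 2.
  x = λ² - 11 - 5 = 4 - 16 ≡ 5; y = λ·(11 - 5) - 8 ≡ 4. → (5, 4)
10P: (5, 4) + (5, 13): same x and y₁ ≡ -y₂, so the sum is O.
10P = O, so the order is 10.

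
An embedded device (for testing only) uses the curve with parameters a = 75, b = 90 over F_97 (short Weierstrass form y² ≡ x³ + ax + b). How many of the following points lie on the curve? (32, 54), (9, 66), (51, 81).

(32, 54): 54² ≡ 6, rhs ≡ 47 → off.
(9, 66): 66² ≡ 88, rhs ≡ 39 → off.
(51, 81): 81² ≡ 62, rhs ≡ 87 → off.

0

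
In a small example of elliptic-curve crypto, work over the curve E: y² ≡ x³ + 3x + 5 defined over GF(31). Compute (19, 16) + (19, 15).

The two points share x = 19 and their y-coordinates satisfy 16 + 15 ≡ 0 (mod 31), so they are inverses. Their sum is ∞.

O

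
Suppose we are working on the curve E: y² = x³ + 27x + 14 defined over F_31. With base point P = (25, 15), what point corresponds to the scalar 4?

Double-and-add on 4 = (100)₂. Start with P = (25, 15) for the leading 1-bit.
double: tangent at (25, 15): λ = (3·25² + 27)/(2·15) ≡ 11/30. 30⁻¹ ≡ 30 (mod 31) since 30·30 = 900 ≡ 1, so λ ≡ 11·30 ≡ 20.
  x = λ² - 25 - 25 = 400 - 50 ≡ 9; y = λ·(25 - 9) - 15 ≡ 26. → (9, 26)
double: tangent at (9, 26): λ = (3·9² + 27)/(2·26) ≡ 22/21. 21⁻¹ ≡ 3 (mod 31), so λ ≡ 22·3 ≡ 4.
  x = λ² - 9 - 9 = 16 - 18 ≡ 29; y = λ·(9 - 29) - 26 ≡ 18. → (29, 18)

(29, 18)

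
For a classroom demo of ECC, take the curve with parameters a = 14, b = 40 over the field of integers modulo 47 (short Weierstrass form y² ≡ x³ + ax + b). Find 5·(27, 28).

Write P = (27, 28).
Double-and-add on 5 = (101)₂. Start with P = (27, 28) for the leading 1-bit.
double: tangent at (27, 28): λ = (3·27² + 14)/(2·28) ≡ 39/9. 9⁻¹ ≡ 21 (mod 47) since 9·21 = 189 ≡ 1, so λ ≡ 39·21 ≡ 20.
  x = λ² - 27 - 27 = 400 - 54 ≡ 17; y = λ·(27 - 17) - 28 ≡ 31. → (17, 31)
double: tangent at (17, 31): λ = (3·17² + 14)/(2·31) ≡ 35/15. 15⁻¹ ≡ 22 (mod 47), so λ ≡ 35·22 ≡ 18.
  x = λ² - 17 - 17 = 324 - 34 ≡ 8; y = λ·(17 - 8) - 31 ≡ 37. → (8, 37)
add P: (8, 37) + (27, 28). λ = (28 - 37)/(27 - 8) ≡ 38/19 mod 47. 19⁻¹ ≡ 5 (mod 47) since 19·5 = 95 ≡ 1, so λ ≡ 2.
  x = λ² - 8 - 27 = 4 - 35 ≡ 16; y = λ·(8 - 16) - 37 ≡ 41. → (16, 41)

(16, 41)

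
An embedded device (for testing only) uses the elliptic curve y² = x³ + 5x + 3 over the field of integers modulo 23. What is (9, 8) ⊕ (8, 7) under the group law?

(7, 17)

(9, 8) + (8, 7). λ = (7 - 8)/(8 - 9) ≡ 22/22 mod 23. 22⁻¹ ≡ 22 (mod 23) since 22·22 = 484 ≡ 1, so λ ≡ 1.
  x = λ² - 9 - 8 = 1 - 17 ≡ 7; y = λ·(9 - 7) - 8 ≡ 17. → (7, 17)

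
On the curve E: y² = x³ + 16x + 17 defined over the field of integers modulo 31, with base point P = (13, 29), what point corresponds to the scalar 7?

Double-and-add on 7 = (111)₂. Start with P = (13, 29) for the leading 1-bit.
double: tangent at (13, 29): λ = (3·13² + 16)/(2·29) ≡ 27/27. 27⁻¹ ≡ 23 (mod 31) since 27·23 = 621 ≡ 1, so λ ≡ 27·23 ≡ 1.
  x = λ² - 13 - 13 = 1 - 26 ≡ 6; y = λ·(13 - 6) - 29 ≡ 9. → (6, 9)
add P: (6, 9) + (13, 29). λ = (29 - 9)/(13 - 6) ≡ 20/7 mod 31. 7⁻¹ ≡ 9 (mod 31) since 7·9 = 63 ≡ 1, so λ ≡ 25.
  x = λ² - 6 - 13 = 625 - 19 ≡ 17; y = λ·(6 - 17) - 9 ≡ 26. → (17, 26)
double: tangent at (17, 26): λ = (3·17² + 16)/(2·26) ≡ 15/21. 21⁻¹ ≡ 3 (mod 31), so λ ≡ 15·3 ≡ 14.
  x = λ² - 17 - 17 = 196 - 34 ≡ 7; y = λ·(17 - 7) - 26 ≡ 21. → (7, 21)
add P: (7, 21) + (13, 29). λ = (29 - 21)/(13 - 7) ≡ 8/6 mod 31. 6⁻¹ ≡ 26 (mod 31) since 6·26 = 156 ≡ 1, so λ ≡ 22.
  x = λ² - 7 - 13 = 484 - 20 ≡ 30; y = λ·(7 - 30) - 21 ≡ 0. → (30, 0)

(30, 0)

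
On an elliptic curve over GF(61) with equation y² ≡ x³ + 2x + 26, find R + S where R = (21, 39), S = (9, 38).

(56, 14)

(21, 39) + (9, 38). λ = (38 - 39)/(9 - 21) ≡ 60/49 mod 61. 49⁻¹ ≡ 5 (mod 61), so λ ≡ 56.
  x = λ² - 21 - 9 = 3136 - 30 ≡ 56; y = λ·(21 - 56) - 39 ≡ 14. → (56, 14)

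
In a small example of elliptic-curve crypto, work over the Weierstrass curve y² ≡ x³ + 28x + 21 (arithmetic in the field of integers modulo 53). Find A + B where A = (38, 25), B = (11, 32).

(41, 17)

(38, 25) + (11, 32). λ = (32 - 25)/(11 - 38) ≡ 7/26 mod 53. 26⁻¹ ≡ 51 (mod 53) since 26·51 = 1326 ≡ 1, so λ ≡ 39.
  x = λ² - 38 - 11 = 1521 - 49 ≡ 41; y = λ·(38 - 41) - 25 ≡ 17. → (41, 17)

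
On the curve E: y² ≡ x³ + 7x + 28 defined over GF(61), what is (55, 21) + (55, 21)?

(51, 19)

tangent at (55, 21): λ = (3·55² + 7)/(2·21) ≡ 54/42. 42⁻¹ ≡ 16 (mod 61), so λ ≡ 54·16 ≡ 10.
  x = λ² - 55 - 55 = 100 - 110 ≡ 51; y = λ·(55 - 51) - 21 ≡ 19. → (51, 19)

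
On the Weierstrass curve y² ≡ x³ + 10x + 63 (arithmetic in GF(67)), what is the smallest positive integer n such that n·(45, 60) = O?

2P: tangent at (45, 60): λ = (3·45² + 10)/(2·60) ≡ 55/53. 53⁻¹ ≡ 43 (mod 67), so λ ≡ 55·43 ≡ 20.
  x = λ² - 45 - 45 = 400 - 90 ≡ 42; y = λ·(45 - 42) - 60 ≡ 0. → (42, 0)
3P: (42, 0) + (45, 60). λ = (60 - 0)/(45 - 42) ≡ 60/3 mod 67. 3⁻¹ ≡ 45 (mod 67), so λ ≡ 20.
  x = λ² - 42 - 45 = 400 - 87 ≡ 45; y = λ·(42 - 45) - 0 ≡ 7. → (45, 7)
4P: (45, 7) + (45, 60): same x and y₁ ≡ -y₂, so the sum is O.
4P = O, so the order is 4.

4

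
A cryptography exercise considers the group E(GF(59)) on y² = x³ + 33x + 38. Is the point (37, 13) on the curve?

yes

y² = 13² ≡ 51; x³ + 33x + 38 = 51912 ≡ 51 (mod 59). 51 = 51.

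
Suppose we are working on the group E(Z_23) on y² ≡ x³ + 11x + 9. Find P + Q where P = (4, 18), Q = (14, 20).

(4, 18) + (14, 20). λ = (20 - 18)/(14 - 4) ≡ 2/10 mod 23. 10⁻¹ ≡ 7 (mod 23), so λ ≡ 14.
  x = λ² - 4 - 14 = 196 - 18 ≡ 17; y = λ·(4 - 17) - 18 ≡ 7. → (17, 7)

(17, 7)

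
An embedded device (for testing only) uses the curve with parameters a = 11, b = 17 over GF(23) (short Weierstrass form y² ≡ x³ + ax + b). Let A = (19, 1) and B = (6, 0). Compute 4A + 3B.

First 4A:
Double-and-add on 4 = (100)₂. Start with A = (19, 1) for the leading 1-bit.
double: tangent at (19, 1): λ = (3·19² + 11)/(2·1) ≡ 13/2. 2⁻¹ ≡ 12 (mod 23) since 2·12 = 24 ≡ 1, so λ ≡ 13·12 ≡ 18.
  x = λ² - 19 - 19 = 324 - 38 ≡ 10; y = λ·(19 - 10) - 1 ≡ 0. → (10, 0)
double: (10, 0) + (10, 0): same x and y₁ ≡ -y₂, so the sum is O.
4A = O.
Next 3B:
Repeated addition: build up to 3B.
2B: (6, 0) + (6, 0): same x and y₁ ≡ -y₂, so the sum is O.
3B: O + (6, 0) = (6, 0) (identity).
3B = (6, 0).
Finally 4A + 3B:
O + (6, 0) = (6, 0) (identity).

(6, 0)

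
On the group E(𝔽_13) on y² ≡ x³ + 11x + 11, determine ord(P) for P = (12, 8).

5

2P: tangent at (12, 8): λ = (3·12² + 11)/(2·8) ≡ 1/3. 3⁻¹ ≡ 9 (mod 13), so λ ≡ 1·9 ≡ 9.
  x = λ² - 12 - 12 = 81 - 24 ≡ 5; y = λ·(12 - 5) - 8 ≡ 3. → (5, 3)
3P: (5, 3) + (12, 8). λ = (8 - 3)/(12 - 5) ≡ 5/7 mod 13. 7⁻¹ ≡ 2 (mod 13), so λ ≡ 10.
  x = λ² - 5 - 12 = 100 - 17 ≡ 5; y = λ·(5 - 5) - 3 ≡ 10. → (5, 10)
4P: (5, 10) + (12, 8). λ = (8 - 10)/(12 - 5) ≡ 11/7 mod 13. 7⁻¹ ≡ 2 (mod 13) since 7·2 = 14 ≡ 1, so λ ≡ 9.
  x = λ² - 5 - 12 = 81 - 17 ≡ 12; y = λ·(5 - 12) - 10 ≡ 5. → (12, 5)
5P: (12, 5) + (12, 8): same x and y₁ ≡ -y₂, so the sum is O.
5P = O, so the order is 5.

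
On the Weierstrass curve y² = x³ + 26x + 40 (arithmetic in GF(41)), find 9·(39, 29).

Write Q = (39, 29).
Repeated addition: build up to 9Q.
2Q: tangent at (39, 29): λ = (3·39² + 26)/(2·29) ≡ 38/17. 17⁻¹ ≡ 29 (mod 41) since 17·29 = 493 ≡ 1, so λ ≡ 38·29 ≡ 36.
  x = λ² - 39 - 39 = 1296 - 78 ≡ 29; y = λ·(39 - 29) - 29 ≡ 3. → (29, 3)
3Q: (29, 3) + (39, 29). λ = (29 - 3)/(39 - 29) ≡ 26/10 mod 41. 10⁻¹ ≡ 37 (mod 41) since 10·37 = 370 ≡ 1, so λ ≡ 19.
  x = λ² - 29 - 39 = 361 - 68 ≡ 6; y = λ·(29 - 6) - 3 ≡ 24. → (6, 24)
4Q: (6, 24) + (39, 29). λ = (29 - 24)/(39 - 6) ≡ 5/33 mod 41. 33⁻¹ ≡ 5 (mod 41), so λ ≡ 25.
  x = λ² - 6 - 39 = 625 - 45 ≡ 6; y = λ·(6 - 6) - 24 ≡ 17. → (6, 17)
5Q: (6, 17) + (39, 29). λ = (29 - 17)/(39 - 6) ≡ 12/33 mod 41. 33⁻¹ ≡ 5 (mod 41), so λ ≡ 19.
  x = λ² - 6 - 39 = 361 - 45 ≡ 29; y = λ·(6 - 29) - 17 ≡ 38. → (29, 38)
6Q: (29, 38) + (39, 29). λ = (29 - 38)/(39 - 29) ≡ 32/10 mod 41. 10⁻¹ ≡ 37 (mod 41), so λ ≡ 36.
  x = λ² - 29 - 39 = 1296 - 68 ≡ 39; y = λ·(29 - 39) - 38 ≡ 12. → (39, 12)
7Q: (39, 12) + (39, 29): same x and y₁ ≡ -y₂, so the sum is the point at infinity.
8Q: the point at infinity + (39, 29) = (39, 29) (identity).
9Q: tangent at (39, 29): λ = (3·39² + 26)/(2·29) ≡ 38/17. 17⁻¹ ≡ 29 (mod 41), so λ ≡ 38·29 ≡ 36.
  x = λ² - 39 - 39 = 1296 - 78 ≡ 29; y = λ·(39 - 29) - 29 ≡ 3. → (29, 3)

(29, 3)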